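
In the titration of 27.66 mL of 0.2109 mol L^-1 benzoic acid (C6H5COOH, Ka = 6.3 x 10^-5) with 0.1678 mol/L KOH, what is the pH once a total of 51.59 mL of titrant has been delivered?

12.55

n(acid) = 0.2109 x 0.02766 = 0.005833 mol; n(KOH) added = 0.1678 x 0.05159 = 0.008657 mol.
Base is in excess by 0.008657 - 0.005833 = 0.002823 mol in a total volume of 0.07925 L.
[OH^-] = 0.002823/0.07925 = 0.03563 M, so pOH = 1.45 and pH = 14.00 - 1.45 = 12.55.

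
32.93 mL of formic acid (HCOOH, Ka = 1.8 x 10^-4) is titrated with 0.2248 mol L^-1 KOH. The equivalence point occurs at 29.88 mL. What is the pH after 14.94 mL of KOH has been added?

14.94 mL is exactly half the equivalence volume (29.88/2), i.e. the half-equivalence point.
There, n(HA) = n(A^-), so pH = pKa = -log(1.8 x 10^-4) = 3.74.

3.74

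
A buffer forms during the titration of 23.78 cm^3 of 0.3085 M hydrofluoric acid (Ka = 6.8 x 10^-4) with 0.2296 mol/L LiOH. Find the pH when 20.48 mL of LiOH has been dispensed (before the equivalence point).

Initial n(HF) = 0.3085 x 0.02378 = 0.007336 mol.
n(LiOH) added = 0.2296 x 0.02048 = 0.004702 mol, converting that many moles of HF to F-.
Remaining n(HF) = 0.002634 mol; n(F-) = 0.004702 mol.
By Henderson-Hasselbalch, pH = pKa + log([A^-]/[HA]) = 3.17 + log(0.004702/0.002634) = 3.17 + (+0.25) = 3.42.

3.42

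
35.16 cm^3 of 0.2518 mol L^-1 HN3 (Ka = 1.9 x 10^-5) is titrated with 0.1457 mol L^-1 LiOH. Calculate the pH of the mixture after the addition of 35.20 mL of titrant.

Initial n(HN3) = 0.2518 x 0.03516 = 0.008853 mol.
n(LiOH) added = 0.1457 x 0.03520 = 0.005129 mol, converting that many moles of HN3 to N3-.
Remaining n(HN3) = 0.003725 mol; n(N3-) = 0.005129 mol.
By Henderson-Hasselbalch, pH = pKa + log([A^-]/[HA]) = 4.72 + log(0.005129/0.003725) = 4.72 + (+0.14) = 4.86.

4.86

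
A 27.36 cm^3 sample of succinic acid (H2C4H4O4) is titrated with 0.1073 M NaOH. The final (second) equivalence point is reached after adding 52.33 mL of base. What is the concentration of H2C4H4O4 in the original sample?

0.103 M

n(NaOH) = 0.1073 x 0.05233 = 0.005615 mol.
At the final (second) equivalence point, 2 mol OH^- react per mol H2C4H4O4, so n(H2C4H4O4) = 0.005615 / 2 = 0.002808 mol.
[H2C4H4O4] = 0.002808 / 0.02736 L = 0.103 M.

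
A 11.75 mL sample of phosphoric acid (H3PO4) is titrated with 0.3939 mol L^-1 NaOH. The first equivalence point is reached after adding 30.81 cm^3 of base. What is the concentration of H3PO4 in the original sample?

1.03 M

n(NaOH) = 0.3939 x 0.03081 = 0.01214 mol.
At the first equivalence point, 1 mol OH^- react per mol H3PO4, so n(H3PO4) = 0.01214 / 1 = 0.01214 mol.
[H3PO4] = 0.01214 / 0.01175 L = 1.03 M.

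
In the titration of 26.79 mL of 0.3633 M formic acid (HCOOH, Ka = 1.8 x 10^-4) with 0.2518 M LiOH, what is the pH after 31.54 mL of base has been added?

4.39

Initial n(HCOOH) = 0.3633 x 0.02679 = 0.009733 mol.
n(LiOH) added = 0.2518 x 0.03154 = 0.007942 mol, converting that many moles of HCOOH to HCOO-.
Remaining n(HCOOH) = 0.001791 mol; n(HCOO-) = 0.007942 mol.
By Henderson-Hasselbalch, pH = pKa + log([A^-]/[HA]) = 3.74 + log(0.007942/0.001791) = 3.74 + (+0.65) = 4.39.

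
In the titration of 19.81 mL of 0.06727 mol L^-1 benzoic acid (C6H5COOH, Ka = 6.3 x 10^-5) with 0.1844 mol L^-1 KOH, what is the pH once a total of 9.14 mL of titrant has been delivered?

12.09

n(acid) = 0.06727 x 0.01981 = 0.001333 mol; n(KOH) added = 0.1844 x 0.009140 = 0.001685 mol.
Base is in excess by 0.001685 - 0.001333 = 0.0003528 mol in a total volume of 0.02895 L.
[OH^-] = 0.0003528/0.02895 = 0.01219 M, so pOH = 1.91 and pH = 14.00 - 1.91 = 12.09.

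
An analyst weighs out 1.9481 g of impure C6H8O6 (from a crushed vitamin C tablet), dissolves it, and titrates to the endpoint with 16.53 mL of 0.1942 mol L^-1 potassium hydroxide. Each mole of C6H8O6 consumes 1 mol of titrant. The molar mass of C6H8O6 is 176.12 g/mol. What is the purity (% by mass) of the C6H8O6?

n(KOH) = 0.1942 x 0.01653 = 0.003210 mol.
n(C6H8O6) = 0.003210 / 1 = 0.003210 mol.
mass of C6H8O6 = 0.003210 x 176.12 = 0.5654 g.
% purity = 0.5654 / 1.9481 x 100 = 29.0%.

29.0%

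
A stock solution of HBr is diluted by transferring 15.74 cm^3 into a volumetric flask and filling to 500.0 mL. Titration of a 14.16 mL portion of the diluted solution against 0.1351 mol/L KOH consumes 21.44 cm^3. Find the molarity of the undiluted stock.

n(KOH) = 0.1351 x 0.02144 = 0.002897 mol.
n(HBr) in the aliquot = 0.002897 mol.
[diluted HBr] = 0.002897 / 0.01416 = 0.2046 M.
Dilution factor = 500.0/15.74 = 31.77, so [stock] = 0.2046 x 31.77 = 6.50 M.

6.50 M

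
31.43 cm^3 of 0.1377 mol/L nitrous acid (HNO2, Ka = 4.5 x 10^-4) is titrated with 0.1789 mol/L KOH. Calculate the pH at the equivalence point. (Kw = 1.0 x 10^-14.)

n(HNO2) = 0.1377 x 0.03143 = 0.004328 mol; V(KOH) at equivalence = 0.004328/0.1789 = 0.02419 L.
At equivalence all the acid is converted to NO2-; total volume = 0.03143 + 0.02419 = 0.05562 L, so [NO2-] = 0.004328/0.05562 = 0.07781 M.
Kb = Kw/Ka = 1.0e-14 / 4.5 x 10^-4 = 2.22e-11.
[OH^-] = sqrt(Kb x [NO2-]) = sqrt(2.22e-11 x 0.07781) = 1.31e-6 M.
pOH = 5.88, so pH = 14.00 - 5.88 = 8.12.

8.12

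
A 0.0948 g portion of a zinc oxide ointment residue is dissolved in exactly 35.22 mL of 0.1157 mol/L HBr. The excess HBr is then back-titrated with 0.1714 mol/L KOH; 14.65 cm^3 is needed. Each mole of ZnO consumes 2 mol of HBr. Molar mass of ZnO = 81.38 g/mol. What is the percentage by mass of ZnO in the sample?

Total n(HBr) added = 0.1157 x 0.03522 = 0.004075 mol.
n(KOH) used = 0.1714 x 0.01465 = 0.002511 mol, which equals the excess n(HBr).
So n(HBr) consumed by the sample = 0.004075 - 0.002511 = 0.001564 mol.
n(ZnO) = 0.001564 / 2 = 0.0007820 mol.
mass ZnO = 0.0007820 x 81.38 = 0.06364 g, so %ZnO = 0.06364/0.0948 x 100 = 67.1%.

67.1%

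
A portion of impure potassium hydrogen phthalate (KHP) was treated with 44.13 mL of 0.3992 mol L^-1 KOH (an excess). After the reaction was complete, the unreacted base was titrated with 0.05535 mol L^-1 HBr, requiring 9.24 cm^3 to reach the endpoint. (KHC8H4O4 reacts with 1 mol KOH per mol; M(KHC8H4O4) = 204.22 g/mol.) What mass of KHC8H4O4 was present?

Total n(KOH) added = 0.3992 x 0.04413 = 0.01762 mol.
n(HBr) used = 0.05535 x 0.009240 = 0.0005114 mol, which equals the excess n(KOH).
So n(KOH) consumed by the sample = 0.01762 - 0.0005114 = 0.01711 mol.
n(KHC8H4O4) = 0.01711 / 1 = 0.01711 mol.
mass = 0.01711 mol x 204.22 g/mol = 3.49 g.

3.49 g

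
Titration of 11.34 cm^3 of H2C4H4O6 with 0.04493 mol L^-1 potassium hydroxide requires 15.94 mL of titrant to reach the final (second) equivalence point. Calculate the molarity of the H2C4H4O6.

n(KOH) = 0.04493 x 0.01594 = 0.0007162 mol.
At the final (second) equivalence point, 2 mol OH^- react per mol H2C4H4O6, so n(H2C4H4O6) = 0.0007162 / 2 = 0.0003581 mol.
[H2C4H4O6] = 0.0003581 / 0.01134 L = 0.0316 M.

0.0316 M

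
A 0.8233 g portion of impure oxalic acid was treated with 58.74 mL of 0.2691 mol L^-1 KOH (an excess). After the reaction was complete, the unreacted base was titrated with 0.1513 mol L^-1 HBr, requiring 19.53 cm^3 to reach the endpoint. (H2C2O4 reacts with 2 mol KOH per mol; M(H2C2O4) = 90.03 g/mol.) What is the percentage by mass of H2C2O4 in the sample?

70.3%

Total n(KOH) added = 0.2691 x 0.05874 = 0.01581 mol.
n(HBr) used = 0.1513 x 0.01953 = 0.002955 mol, which equals the excess n(KOH).
So n(KOH) consumed by the sample = 0.01581 - 0.002955 = 0.01285 mol.
n(H2C2O4) = 0.01285 / 2 = 0.006426 mol.
mass H2C2O4 = 0.006426 x 90.03 = 0.5785 g, so %H2C2O4 = 0.5785/0.8233 x 100 = 70.3%.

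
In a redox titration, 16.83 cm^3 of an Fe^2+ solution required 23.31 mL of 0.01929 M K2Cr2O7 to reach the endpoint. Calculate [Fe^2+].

n(K2Cr2O7) = 0.01929 x 0.02331 = 0.0004496 mol.
From the balanced equation, 1 mol K2Cr2O7 reacts with 6 mol Fe^2+, so n(Fe^2+) = 0.0004496 x 6/1 = 0.002698 mol.
[Fe^2+] = 0.002698 / 0.01683 L = 0.160 M.

0.160 M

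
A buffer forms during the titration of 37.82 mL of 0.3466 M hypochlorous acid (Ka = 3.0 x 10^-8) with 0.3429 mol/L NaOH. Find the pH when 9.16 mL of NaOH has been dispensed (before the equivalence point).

Initial n(HClO) = 0.3466 x 0.03782 = 0.01311 mol.
n(NaOH) added = 0.3429 x 0.009160 = 0.003141 mol, converting that many moles of HClO to ClO-.
Remaining n(HClO) = 0.009967 mol; n(ClO-) = 0.003141 mol.
By Henderson-Hasselbalch, pH = pKa + log([A^-]/[HA]) = 7.52 + log(0.003141/0.009967) = 7.52 + (-0.50) = 7.02.

7.02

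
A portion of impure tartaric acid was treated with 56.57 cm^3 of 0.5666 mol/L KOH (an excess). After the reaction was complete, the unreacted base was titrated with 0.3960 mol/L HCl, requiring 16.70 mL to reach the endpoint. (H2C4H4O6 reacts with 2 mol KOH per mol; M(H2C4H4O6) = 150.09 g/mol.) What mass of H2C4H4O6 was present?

1.91 g

Total n(KOH) added = 0.5666 x 0.05657 = 0.03205 mol.
n(HCl) used = 0.3960 x 0.01670 = 0.006613 mol, which equals the excess n(KOH).
So n(KOH) consumed by the sample = 0.03205 - 0.006613 = 0.02544 mol.
n(H2C4H4O6) = 0.02544 / 2 = 0.01272 mol.
mass = 0.01272 mol x 150.09 g/mol = 1.91 g.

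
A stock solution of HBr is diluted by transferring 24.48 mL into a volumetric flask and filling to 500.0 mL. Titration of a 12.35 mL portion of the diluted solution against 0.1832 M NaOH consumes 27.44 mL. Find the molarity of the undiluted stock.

n(NaOH) = 0.1832 x 0.02744 = 0.005027 mol.
n(HBr) in the aliquot = 0.005027 mol.
[diluted HBr] = 0.005027 / 0.01235 = 0.4070 M.
Dilution factor = 500.0/24.48 = 20.42, so [stock] = 0.4070 x 20.42 = 8.31 M.

8.31 M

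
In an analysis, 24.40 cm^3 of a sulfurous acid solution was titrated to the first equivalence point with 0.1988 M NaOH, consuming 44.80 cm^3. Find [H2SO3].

n(NaOH) = 0.1988 x 0.04480 = 0.008906 mol.
At the first equivalence point, 1 mol OH^- react per mol H2SO3, so n(H2SO3) = 0.008906 / 1 = 0.008906 mol.
[H2SO3] = 0.008906 / 0.02440 L = 0.365 M.

0.365 M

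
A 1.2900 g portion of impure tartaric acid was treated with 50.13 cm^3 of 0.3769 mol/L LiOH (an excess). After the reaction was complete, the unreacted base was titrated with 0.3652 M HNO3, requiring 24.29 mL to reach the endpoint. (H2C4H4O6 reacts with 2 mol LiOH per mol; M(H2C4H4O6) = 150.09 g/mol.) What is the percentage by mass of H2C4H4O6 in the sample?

58.3%

Total n(LiOH) added = 0.3769 x 0.05013 = 0.01889 mol.
n(HNO3) used = 0.3652 x 0.02429 = 0.008871 mol, which equals the excess n(LiOH).
So n(LiOH) consumed by the sample = 0.01889 - 0.008871 = 0.01002 mol.
n(H2C4H4O6) = 0.01002 / 2 = 0.005012 mol.
mass H2C4H4O6 = 0.005012 x 150.09 = 0.7522 g, so %H2C4H4O6 = 0.7522/1.2900 x 100 = 58.3%.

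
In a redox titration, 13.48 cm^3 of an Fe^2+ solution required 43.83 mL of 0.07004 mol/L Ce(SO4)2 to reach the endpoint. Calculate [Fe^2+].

n(Ce(SO4)2) = 0.07004 x 0.04383 = 0.003070 mol.
From the balanced equation, 1 mol Ce(SO4)2 reacts with 1 mol Fe^2+, so n(Fe^2+) = 0.003070 x 1/1 = 0.003070 mol.
[Fe^2+] = 0.003070 / 0.01348 L = 0.228 M.

0.228 M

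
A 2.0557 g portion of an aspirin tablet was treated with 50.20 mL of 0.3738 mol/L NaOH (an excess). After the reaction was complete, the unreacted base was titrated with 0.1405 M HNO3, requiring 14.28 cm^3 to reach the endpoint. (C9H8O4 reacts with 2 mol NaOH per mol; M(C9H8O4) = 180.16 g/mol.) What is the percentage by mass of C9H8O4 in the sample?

Total n(NaOH) added = 0.3738 x 0.05020 = 0.01876 mol.
n(HNO3) used = 0.1405 x 0.01428 = 0.002006 mol, which equals the excess n(NaOH).
So n(NaOH) consumed by the sample = 0.01876 - 0.002006 = 0.01676 mol.
n(C9H8O4) = 0.01676 / 2 = 0.008379 mol.
mass C9H8O4 = 0.008379 x 180.16 = 1.510 g, so %C9H8O4 = 1.510/2.0557 x 100 = 73.4%.

73.4%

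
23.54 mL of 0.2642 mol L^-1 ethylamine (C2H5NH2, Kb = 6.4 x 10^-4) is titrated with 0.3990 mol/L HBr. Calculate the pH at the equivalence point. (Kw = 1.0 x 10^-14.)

n(C2H5NH2) = 0.2642 x 0.02354 = 0.006219 mol; V(HBr) at equivalence = 0.006219/0.3990 = 0.01559 L.
At equivalence the base is fully converted to C2H5NH3+; total volume = 0.03913 L, so [C2H5NH3+] = 0.006219/0.03913 = 0.1590 M.
Ka(C2H5NH3+) = Kw/Kb = 1.0e-14 / 6.4 x 10^-4 = 1.56e-11.
[H^+] = sqrt(Ka x [C2H5NH3+]) = sqrt(1.56e-11 x 0.1590) = 1.58e-6 M.
pH = -log(1.58e-6) = 5.80.

5.80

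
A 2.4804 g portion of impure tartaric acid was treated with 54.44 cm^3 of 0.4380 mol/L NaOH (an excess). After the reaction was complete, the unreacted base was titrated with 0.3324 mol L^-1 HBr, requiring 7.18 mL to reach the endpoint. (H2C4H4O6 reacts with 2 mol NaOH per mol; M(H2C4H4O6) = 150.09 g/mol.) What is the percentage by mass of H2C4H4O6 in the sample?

64.9%

Total n(NaOH) added = 0.4380 x 0.05444 = 0.02384 mol.
n(HBr) used = 0.3324 x 0.007180 = 0.002387 mol, which equals the excess n(NaOH).
So n(NaOH) consumed by the sample = 0.02384 - 0.002387 = 0.02146 mol.
n(H2C4H4O6) = 0.02146 / 2 = 0.01073 mol.
mass H2C4H4O6 = 0.01073 x 150.09 = 1.610 g, so %H2C4H4O6 = 1.610/2.4804 x 100 = 64.9%.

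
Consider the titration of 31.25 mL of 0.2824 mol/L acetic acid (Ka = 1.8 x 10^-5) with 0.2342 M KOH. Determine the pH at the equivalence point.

n(CH3COOH) = 0.2824 x 0.03125 = 0.008825 mol; V(KOH) at equivalence = 0.008825/0.2342 = 0.03768 L.
At equivalence all the acid is converted to CH3COO-; total volume = 0.03125 + 0.03768 = 0.06893 L, so [CH3COO-] = 0.008825/0.06893 = 0.1280 M.
Kb = Kw/Ka = 1.0e-14 / 1.8 x 10^-5 = 5.56e-10.
[OH^-] = sqrt(Kb x [CH3COO-]) = sqrt(5.56e-10 x 0.1280) = 8.43e-6 M.
pOH = 5.07, so pH = 14.00 - 5.07 = 8.93.

8.93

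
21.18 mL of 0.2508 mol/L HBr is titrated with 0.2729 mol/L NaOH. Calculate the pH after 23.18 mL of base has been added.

n(acid) = 0.2508 x 0.02118 = 0.005312 mol; n(NaOH) added = 0.2729 x 0.02318 = 0.006326 mol.
Base is in excess by 0.006326 - 0.005312 = 0.001014 mol in a total volume of 0.04436 L.
[OH^-] = 0.001014/0.04436 = 0.02286 M, so pOH = 1.64 and pH = 14.00 - 1.64 = 12.36.

12.36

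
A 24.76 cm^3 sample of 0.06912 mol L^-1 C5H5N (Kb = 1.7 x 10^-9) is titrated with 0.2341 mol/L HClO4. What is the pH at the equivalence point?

n(C5H5N) = 0.06912 x 0.02476 = 0.001711 mol; V(HClO4) at equivalence = 0.001711/0.2341 = 0.007311 L.
At equivalence the base is fully converted to C5H5NH+; total volume = 0.03207 L, so [C5H5NH+] = 0.001711/0.03207 = 0.05336 M.
Ka(C5H5NH+) = Kw/Kb = 1.0e-14 / 1.7 x 10^-9 = 5.88e-6.
[H^+] = sqrt(Ka x [C5H5NH+]) = sqrt(5.88e-6 x 0.05336) = 0.000560 M.
pH = -log(0.000560) = 3.25.

3.25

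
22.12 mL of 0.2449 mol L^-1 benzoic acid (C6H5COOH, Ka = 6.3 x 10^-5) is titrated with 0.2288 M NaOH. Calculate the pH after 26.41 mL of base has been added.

12.11

n(acid) = 0.2449 x 0.02212 = 0.005417 mol; n(NaOH) added = 0.2288 x 0.02641 = 0.006043 mol.
Base is in excess by 0.006043 - 0.005417 = 0.0006254 mol in a total volume of 0.04853 L.
[OH^-] = 0.0006254/0.04853 = 0.01289 M, so pOH = 1.89 and pH = 14.00 - 1.89 = 12.11.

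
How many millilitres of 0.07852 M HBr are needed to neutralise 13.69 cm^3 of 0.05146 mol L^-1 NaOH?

8.97 mL

n(NaOH) = 0.05146 mol/L x 0.01369 L = 0.0007045 mol.
At equivalence n(HBr) = n(NaOH) = 0.0007045 mol.
V(HBr) = 0.0007045 / 0.07852 = 0.008972 L = 8.97 mL.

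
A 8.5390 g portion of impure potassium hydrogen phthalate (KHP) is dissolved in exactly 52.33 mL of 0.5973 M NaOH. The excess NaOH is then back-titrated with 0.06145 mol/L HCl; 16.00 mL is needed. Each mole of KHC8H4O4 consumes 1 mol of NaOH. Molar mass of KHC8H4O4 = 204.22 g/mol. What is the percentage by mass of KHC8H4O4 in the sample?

Total n(NaOH) added = 0.5973 x 0.05233 = 0.03126 mol.
n(HCl) used = 0.06145 x 0.01600 = 0.0009832 mol, which equals the excess n(NaOH).
So n(NaOH) consumed by the sample = 0.03126 - 0.0009832 = 0.03027 mol.
n(KHC8H4O4) = 0.03027 / 1 = 0.03027 mol.
mass KHC8H4O4 = 0.03027 x 204.22 = 6.182 g, so %KHC8H4O4 = 6.182/8.5390 x 100 = 72.4%.

72.4%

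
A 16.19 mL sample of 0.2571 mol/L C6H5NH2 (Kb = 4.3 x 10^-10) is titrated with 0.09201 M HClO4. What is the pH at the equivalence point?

n(C6H5NH2) = 0.2571 x 0.01619 = 0.004162 mol; V(HClO4) at equivalence = 0.004162/0.09201 = 0.04524 L.
At equivalence the base is fully converted to C6H5NH3+; total volume = 0.06143 L, so [C6H5NH3+] = 0.004162/0.06143 = 0.06776 M.
Ka(C6H5NH3+) = Kw/Kb = 1.0e-14 / 4.3 x 10^-10 = 2.33e-5.
[H^+] = sqrt(Ka x [C6H5NH3+]) = sqrt(2.33e-5 x 0.06776) = 0.00126 M.
pH = -log(0.00126) = 2.90.

2.90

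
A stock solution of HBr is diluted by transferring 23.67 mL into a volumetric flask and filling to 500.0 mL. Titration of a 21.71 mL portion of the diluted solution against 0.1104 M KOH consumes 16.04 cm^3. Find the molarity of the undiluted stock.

n(KOH) = 0.1104 x 0.01604 = 0.001771 mol.
n(HBr) in the aliquot = 0.001771 mol.
[diluted HBr] = 0.001771 / 0.02171 = 0.08157 M.
Dilution factor = 500.0/23.67 = 21.12, so [stock] = 0.08157 x 21.12 = 1.72 M.

1.72 M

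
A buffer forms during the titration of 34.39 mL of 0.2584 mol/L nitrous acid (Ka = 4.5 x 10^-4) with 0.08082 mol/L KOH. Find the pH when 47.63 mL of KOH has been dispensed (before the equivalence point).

Initial n(HNO2) = 0.2584 x 0.03439 = 0.008886 mol.
n(KOH) added = 0.08082 x 0.04763 = 0.003849 mol, converting that many moles of HNO2 to NO2-.
Remaining n(HNO2) = 0.005037 mol; n(NO2-) = 0.003849 mol.
By Henderson-Hasselbalch, pH = pKa + log([A^-]/[HA]) = 3.35 + log(0.003849/0.005037) = 3.35 + (-0.12) = 3.23.

3.23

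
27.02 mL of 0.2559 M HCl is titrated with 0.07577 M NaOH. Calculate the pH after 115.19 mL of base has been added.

12.11

n(acid) = 0.2559 x 0.02702 = 0.006914 mol; n(NaOH) added = 0.07577 x 0.1152 = 0.008728 mol.
Base is in excess by 0.008728 - 0.006914 = 0.001814 mol in a total volume of 0.1422 L.
[OH^-] = 0.001814/0.1422 = 0.01275 M, so pOH = 1.89 and pH = 14.00 - 1.89 = 12.11.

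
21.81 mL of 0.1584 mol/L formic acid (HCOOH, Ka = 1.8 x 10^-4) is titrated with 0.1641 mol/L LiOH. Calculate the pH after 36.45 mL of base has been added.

12.64

n(acid) = 0.1584 x 0.02181 = 0.003455 mol; n(LiOH) added = 0.1641 x 0.03645 = 0.005981 mol.
Base is in excess by 0.005981 - 0.003455 = 0.002527 mol in a total volume of 0.05826 L.
[OH^-] = 0.002527/0.05826 = 0.04337 M, so pOH = 1.36 and pH = 14.00 - 1.36 = 12.64.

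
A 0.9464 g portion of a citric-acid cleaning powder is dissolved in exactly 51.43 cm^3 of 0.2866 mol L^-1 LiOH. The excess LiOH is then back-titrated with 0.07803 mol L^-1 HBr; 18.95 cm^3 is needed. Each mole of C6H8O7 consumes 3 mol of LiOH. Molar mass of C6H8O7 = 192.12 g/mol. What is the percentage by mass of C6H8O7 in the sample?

Total n(LiOH) added = 0.2866 x 0.05143 = 0.01474 mol.
n(HBr) used = 0.07803 x 0.01895 = 0.001479 mol, which equals the excess n(LiOH).
So n(LiOH) consumed by the sample = 0.01474 - 0.001479 = 0.01326 mol.
n(C6H8O7) = 0.01326 / 3 = 0.004420 mol.
mass C6H8O7 = 0.004420 x 192.12 = 0.8492 g, so %C6H8O7 = 0.8492/0.9464 x 100 = 89.7%.

89.7%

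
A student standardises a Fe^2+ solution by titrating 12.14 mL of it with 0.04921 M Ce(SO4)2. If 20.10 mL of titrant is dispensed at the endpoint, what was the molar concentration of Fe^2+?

0.0815 M

n(Ce(SO4)2) = 0.04921 x 0.02010 = 0.0009891 mol.
From the balanced equation, 1 mol Ce(SO4)2 reacts with 1 mol Fe^2+, so n(Fe^2+) = 0.0009891 x 1/1 = 0.0009891 mol.
[Fe^2+] = 0.0009891 / 0.01214 L = 0.0815 M.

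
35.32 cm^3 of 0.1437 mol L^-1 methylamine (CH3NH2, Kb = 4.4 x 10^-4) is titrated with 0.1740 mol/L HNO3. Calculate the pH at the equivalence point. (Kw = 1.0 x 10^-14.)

5.87

n(CH3NH2) = 0.1437 x 0.03532 = 0.005075 mol; V(HNO3) at equivalence = 0.005075/0.1740 = 0.02917 L.
At equivalence the base is fully converted to CH3NH3+; total volume = 0.06449 L, so [CH3NH3+] = 0.005075/0.06449 = 0.07870 M.
Ka(CH3NH3+) = Kw/Kb = 1.0e-14 / 4.4 x 10^-4 = 2.27e-11.
[H^+] = sqrt(Ka x [CH3NH3+]) = sqrt(2.27e-11 x 0.07870) = 1.34e-6 M.
pH = -log(1.34e-6) = 5.87.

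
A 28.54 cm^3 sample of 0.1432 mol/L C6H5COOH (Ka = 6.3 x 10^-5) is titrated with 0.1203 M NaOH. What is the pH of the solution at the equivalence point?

8.51

n(C6H5COOH) = 0.1432 x 0.02854 = 0.004087 mol; V(NaOH) at equivalence = 0.004087/0.1203 = 0.03397 L.
At equivalence all the acid is converted to C6H5COO-; total volume = 0.02854 + 0.03397 = 0.06251 L, so [C6H5COO-] = 0.004087/0.06251 = 0.06538 M.
Kb = Kw/Ka = 1.0e-14 / 6.3 x 10^-5 = 1.59e-10.
[OH^-] = sqrt(Kb x [C6H5COO-]) = sqrt(1.59e-10 x 0.06538) = 3.22e-6 M.
pOH = 5.49, so pH = 14.00 - 5.49 = 8.51.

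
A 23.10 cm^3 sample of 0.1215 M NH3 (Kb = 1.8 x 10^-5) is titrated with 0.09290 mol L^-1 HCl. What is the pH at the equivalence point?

n(NH3) = 0.1215 x 0.02310 = 0.002807 mol; V(HCl) at equivalence = 0.002807/0.09290 = 0.03021 L.
At equivalence the base is fully converted to NH4+; total volume = 0.05331 L, so [NH4+] = 0.002807/0.05331 = 0.05265 M.
Ka(NH4+) = Kw/Kb = 1.0e-14 / 1.8 x 10^-5 = 5.56e-10.
[H^+] = sqrt(Ka x [NH4+]) = sqrt(5.56e-10 x 0.05265) = 5.41e-6 M.
pH = -log(5.41e-6) = 5.27.

5.27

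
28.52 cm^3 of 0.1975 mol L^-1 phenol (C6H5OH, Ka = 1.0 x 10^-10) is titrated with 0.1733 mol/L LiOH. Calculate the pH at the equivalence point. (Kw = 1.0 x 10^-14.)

n(C6H5OH) = 0.1975 x 0.02852 = 0.005633 mol; V(LiOH) at equivalence = 0.005633/0.1733 = 0.03250 L.
At equivalence all the acid is converted to C6H5O-; total volume = 0.02852 + 0.03250 = 0.06102 L, so [C6H5O-] = 0.005633/0.06102 = 0.09231 M.
Kb = Kw/Ka = 1.0e-14 / 1.0 x 10^-10 = 0.000100.
[OH^-] = sqrt(Kb x [C6H5O-]) = sqrt(0.000100 x 0.09231) = 0.00304 M.
pOH = 2.52, so pH = 14.00 - 2.52 = 11.48.

11.48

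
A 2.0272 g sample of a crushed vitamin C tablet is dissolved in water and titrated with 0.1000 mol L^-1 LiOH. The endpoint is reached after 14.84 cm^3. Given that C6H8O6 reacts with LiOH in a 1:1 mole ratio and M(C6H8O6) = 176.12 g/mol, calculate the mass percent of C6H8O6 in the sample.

n(LiOH) = 0.1000 x 0.01484 = 0.001484 mol.
n(C6H8O6) = 0.001484 / 1 = 0.001484 mol.
mass of C6H8O6 = 0.001484 x 176.12 = 0.2614 g.
% purity = 0.2614 / 2.0272 x 100 = 12.9%.

12.9%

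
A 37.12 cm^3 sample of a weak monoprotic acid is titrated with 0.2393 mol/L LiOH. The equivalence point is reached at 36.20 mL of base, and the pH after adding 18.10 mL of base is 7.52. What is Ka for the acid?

3.0 x 10^-8

18.10 mL is half of the equivalence volume, so this is the half-equivalence point where [HA] = [A^-].
At half-equivalence pH = pKa, so pKa = 7.52.
Ka = 10^(-7.52) = 3.0 x 10^-8.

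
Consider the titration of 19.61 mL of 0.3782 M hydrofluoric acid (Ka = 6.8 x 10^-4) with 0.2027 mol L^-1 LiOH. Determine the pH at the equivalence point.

8.14

n(HF) = 0.3782 x 0.01961 = 0.007417 mol; V(LiOH) at equivalence = 0.007417/0.2027 = 0.03659 L.
At equivalence all the acid is converted to F-; total volume = 0.01961 + 0.03659 = 0.05620 L, so [F-] = 0.007417/0.05620 = 0.1320 M.
Kb = Kw/Ka = 1.0e-14 / 6.8 x 10^-4 = 1.47e-11.
[OH^-] = sqrt(Kb x [F-]) = sqrt(1.47e-11 x 0.1320) = 1.39e-6 M.
pOH = 5.86, so pH = 14.00 - 5.86 = 8.14.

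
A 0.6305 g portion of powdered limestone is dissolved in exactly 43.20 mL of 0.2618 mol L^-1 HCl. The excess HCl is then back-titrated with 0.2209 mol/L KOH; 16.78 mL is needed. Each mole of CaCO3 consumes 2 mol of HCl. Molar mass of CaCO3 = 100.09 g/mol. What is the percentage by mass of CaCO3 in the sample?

60.3%

Total n(HCl) added = 0.2618 x 0.04320 = 0.01131 mol.
n(KOH) used = 0.2209 x 0.01678 = 0.003707 mol, which equals the excess n(HCl).
So n(HCl) consumed by the sample = 0.01131 - 0.003707 = 0.007603 mol.
n(CaCO3) = 0.007603 / 2 = 0.003802 mol.
mass CaCO3 = 0.003802 x 100.09 = 0.3805 g, so %CaCO3 = 0.3805/0.6305 x 100 = 60.3%.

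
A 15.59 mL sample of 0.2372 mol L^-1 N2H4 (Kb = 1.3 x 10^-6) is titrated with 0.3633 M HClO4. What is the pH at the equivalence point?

4.48

n(N2H4) = 0.2372 x 0.01559 = 0.003698 mol; V(HClO4) at equivalence = 0.003698/0.3633 = 0.01018 L.
At equivalence the base is fully converted to N2H5+; total volume = 0.02577 L, so [N2H5+] = 0.003698/0.02577 = 0.1435 M.
Ka(N2H5+) = Kw/Kb = 1.0e-14 / 1.3 x 10^-6 = 7.69e-9.
[H^+] = sqrt(Ka x [N2H5+]) = sqrt(7.69e-9 x 0.1435) = 3.32e-5 M.
pH = -log(3.32e-5) = 4.48.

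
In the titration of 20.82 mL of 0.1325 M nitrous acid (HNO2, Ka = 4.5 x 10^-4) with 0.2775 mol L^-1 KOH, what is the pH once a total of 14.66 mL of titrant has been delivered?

12.57

n(acid) = 0.1325 x 0.02082 = 0.002759 mol; n(KOH) added = 0.2775 x 0.01466 = 0.004068 mol.
Base is in excess by 0.004068 - 0.002759 = 0.001310 mol in a total volume of 0.03548 L.
[OH^-] = 0.001310/0.03548 = 0.03691 M, so pOH = 1.43 and pH = 14.00 - 1.43 = 12.57.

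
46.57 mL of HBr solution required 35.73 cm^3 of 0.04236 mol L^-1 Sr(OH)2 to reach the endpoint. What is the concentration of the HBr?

n(Sr(OH)2) delivered = 0.04236 x 0.03573 = 0.001514 mol.
The reaction is 2 HBr + 1 Sr(OH)2, so n(HBr) = 0.001514 x 2/1 = 0.003027 mol.
[HBr] = 0.003027 mol / 0.04657 L = 0.0650 M.

0.0650 M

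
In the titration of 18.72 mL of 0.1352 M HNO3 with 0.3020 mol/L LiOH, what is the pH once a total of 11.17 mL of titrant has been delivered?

n(acid) = 0.1352 x 0.01872 = 0.002531 mol; n(LiOH) added = 0.3020 x 0.01117 = 0.003373 mol.
Base is in excess by 0.003373 - 0.002531 = 0.0008424 mol in a total volume of 0.02989 L.
[OH^-] = 0.0008424/0.02989 = 0.02818 M, so pOH = 1.55 and pH = 14.00 - 1.55 = 12.45.

12.45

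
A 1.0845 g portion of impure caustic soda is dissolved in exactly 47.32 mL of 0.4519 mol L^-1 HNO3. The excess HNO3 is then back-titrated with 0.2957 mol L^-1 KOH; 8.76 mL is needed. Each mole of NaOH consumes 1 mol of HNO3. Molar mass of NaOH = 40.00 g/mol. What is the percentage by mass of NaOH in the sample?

Total n(HNO3) added = 0.4519 x 0.04732 = 0.02138 mol.
n(KOH) used = 0.2957 x 0.008760 = 0.002590 mol, which equals the excess n(HNO3).
So n(HNO3) consumed by the sample = 0.02138 - 0.002590 = 0.01879 mol.
n(NaOH) = 0.01879 / 1 = 0.01879 mol.
mass NaOH = 0.01879 x 40.00 = 0.7517 g, so %NaOH = 0.7517/1.0845 x 100 = 69.3%.

69.3%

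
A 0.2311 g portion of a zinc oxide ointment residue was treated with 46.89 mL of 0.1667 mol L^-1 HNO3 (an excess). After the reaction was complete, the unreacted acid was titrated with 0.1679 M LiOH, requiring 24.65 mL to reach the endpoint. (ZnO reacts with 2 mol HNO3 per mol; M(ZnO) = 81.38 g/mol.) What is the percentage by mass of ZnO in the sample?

Total n(HNO3) added = 0.1667 x 0.04689 = 0.007817 mol.
n(LiOH) used = 0.1679 x 0.02465 = 0.004139 mol, which equals the excess n(HNO3).
So n(HNO3) consumed by the sample = 0.007817 - 0.004139 = 0.003678 mol.
n(ZnO) = 0.003678 / 2 = 0.001839 mol.
mass ZnO = 0.001839 x 81.38 = 0.1497 g, so %ZnO = 0.1497/0.2311 x 100 = 64.8%.

64.8%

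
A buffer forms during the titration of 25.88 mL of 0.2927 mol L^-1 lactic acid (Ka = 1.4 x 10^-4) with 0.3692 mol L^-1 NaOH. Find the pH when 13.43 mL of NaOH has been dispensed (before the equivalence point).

4.13

Initial n(HC3H5O3) = 0.2927 x 0.02588 = 0.007575 mol.
n(NaOH) added = 0.3692 x 0.01343 = 0.004958 mol, converting that many moles of HC3H5O3 to C3H5O3-.
Remaining n(HC3H5O3) = 0.002617 mol; n(C3H5O3-) = 0.004958 mol.
By Henderson-Hasselbalch, pH = pKa + log([A^-]/[HA]) = 3.85 + log(0.004958/0.002617) = 3.85 + (+0.28) = 4.13.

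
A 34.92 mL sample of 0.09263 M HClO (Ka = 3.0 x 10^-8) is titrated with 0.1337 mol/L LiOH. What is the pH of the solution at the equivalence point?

10.13

n(HClO) = 0.09263 x 0.03492 = 0.003235 mol; V(LiOH) at equivalence = 0.003235/0.1337 = 0.02419 L.
At equivalence all the acid is converted to ClO-; total volume = 0.03492 + 0.02419 = 0.05911 L, so [ClO-] = 0.003235/0.05911 = 0.05472 M.
Kb = Kw/Ka = 1.0e-14 / 3.0 x 10^-8 = 3.33e-7.
[OH^-] = sqrt(Kb x [ClO-]) = sqrt(3.33e-7 x 0.05472) = 0.000135 M.
pOH = 3.87, so pH = 14.00 - 3.87 = 10.13.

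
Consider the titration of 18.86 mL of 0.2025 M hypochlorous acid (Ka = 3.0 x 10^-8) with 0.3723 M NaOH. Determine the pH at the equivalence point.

10.32

n(HClO) = 0.2025 x 0.01886 = 0.003819 mol; V(NaOH) at equivalence = 0.003819/0.3723 = 0.01026 L.
At equivalence all the acid is converted to ClO-; total volume = 0.01886 + 0.01026 = 0.02912 L, so [ClO-] = 0.003819/0.02912 = 0.1312 M.
Kb = Kw/Ka = 1.0e-14 / 3.0 x 10^-8 = 3.33e-7.
[OH^-] = sqrt(Kb x [ClO-]) = sqrt(3.33e-7 x 0.1312) = 0.000209 M.
pOH = 3.68, so pH = 14.00 - 3.68 = 10.32.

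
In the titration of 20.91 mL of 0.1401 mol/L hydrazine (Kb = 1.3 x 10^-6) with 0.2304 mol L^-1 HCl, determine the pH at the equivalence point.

4.59

n(N2H4) = 0.1401 x 0.02091 = 0.002929 mol; V(HCl) at equivalence = 0.002929/0.2304 = 0.01271 L.
At equivalence the base is fully converted to N2H5+; total volume = 0.03362 L, so [N2H5+] = 0.002929/0.03362 = 0.08712 M.
Ka(N2H5+) = Kw/Kb = 1.0e-14 / 1.3 x 10^-6 = 7.69e-9.
[H^+] = sqrt(Ka x [N2H5+]) = sqrt(7.69e-9 x 0.08712) = 2.59e-5 M.
pH = -log(2.59e-5) = 4.59.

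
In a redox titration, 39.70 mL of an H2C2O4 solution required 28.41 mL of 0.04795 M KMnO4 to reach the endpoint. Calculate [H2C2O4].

0.0858 M

n(KMnO4) = 0.04795 x 0.02841 = 0.001362 mol.
From the balanced equation, 2 mol KMnO4 reacts with 5 mol H2C2O4, so n(H2C2O4) = 0.001362 x 5/2 = 0.003406 mol.
[H2C2O4] = 0.003406 / 0.03970 L = 0.0858 M.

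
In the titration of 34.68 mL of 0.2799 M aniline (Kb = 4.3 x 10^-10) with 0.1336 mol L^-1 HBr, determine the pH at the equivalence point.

n(C6H5NH2) = 0.2799 x 0.03468 = 0.009707 mol; V(HBr) at equivalence = 0.009707/0.1336 = 0.07266 L.
At equivalence the base is fully converted to C6H5NH3+; total volume = 0.1073 L, so [C6H5NH3+] = 0.009707/0.1073 = 0.09043 M.
Ka(C6H5NH3+) = Kw/Kb = 1.0e-14 / 4.3 x 10^-10 = 2.33e-5.
[H^+] = sqrt(Ka x [C6H5NH3+]) = sqrt(2.33e-5 x 0.09043) = 0.00145 M.
pH = -log(0.00145) = 2.84.

2.84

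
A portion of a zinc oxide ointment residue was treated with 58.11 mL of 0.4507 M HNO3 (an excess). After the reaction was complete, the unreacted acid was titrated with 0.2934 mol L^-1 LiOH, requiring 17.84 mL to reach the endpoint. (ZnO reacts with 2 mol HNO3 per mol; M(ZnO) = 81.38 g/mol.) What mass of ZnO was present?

Total n(HNO3) added = 0.4507 x 0.05811 = 0.02619 mol.
n(LiOH) used = 0.2934 x 0.01784 = 0.005234 mol, which equals the excess n(HNO3).
So n(HNO3) consumed by the sample = 0.02619 - 0.005234 = 0.02096 mol.
n(ZnO) = 0.02096 / 2 = 0.01048 mol.
mass = 0.01048 mol x 81.38 g/mol = 0.853 g.

0.853 g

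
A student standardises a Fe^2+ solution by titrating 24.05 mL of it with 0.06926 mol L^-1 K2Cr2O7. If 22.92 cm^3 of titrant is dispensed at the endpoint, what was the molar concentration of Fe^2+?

n(K2Cr2O7) = 0.06926 x 0.02292 = 0.001587 mol.
From the balanced equation, 1 mol K2Cr2O7 reacts with 6 mol Fe^2+, so n(Fe^2+) = 0.001587 x 6/1 = 0.009525 mol.
[Fe^2+] = 0.009525 / 0.02405 L = 0.396 M.

0.396 M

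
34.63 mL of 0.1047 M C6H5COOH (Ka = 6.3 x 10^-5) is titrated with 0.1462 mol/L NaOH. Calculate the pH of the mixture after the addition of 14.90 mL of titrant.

4.38

Initial n(C6H5COOH) = 0.1047 x 0.03463 = 0.003626 mol.
n(NaOH) added = 0.1462 x 0.01490 = 0.002178 mol, converting that many moles of C6H5COOH to C6H5COO-.
Remaining n(C6H5COOH) = 0.001447 mol; n(C6H5COO-) = 0.002178 mol.
By Henderson-Hasselbalch, pH = pKa + log([A^-]/[HA]) = 4.20 + log(0.002178/0.001447) = 4.20 + (+0.18) = 4.38.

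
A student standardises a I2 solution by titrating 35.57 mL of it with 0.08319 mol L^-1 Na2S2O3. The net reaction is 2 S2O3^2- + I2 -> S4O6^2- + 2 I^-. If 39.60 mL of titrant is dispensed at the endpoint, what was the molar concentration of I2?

n(Na2S2O3) = 0.08319 x 0.03960 = 0.003294 mol.
From the balanced equation, 2 mol Na2S2O3 reacts with 1 mol I2, so n(I2) = 0.003294 x 1/2 = 0.001647 mol.
[I2] = 0.001647 / 0.03557 L = 0.0463 M.

0.0463 M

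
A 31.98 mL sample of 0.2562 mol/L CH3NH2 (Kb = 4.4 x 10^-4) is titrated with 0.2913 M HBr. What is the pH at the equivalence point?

5.75

n(CH3NH2) = 0.2562 x 0.03198 = 0.008193 mol; V(HBr) at equivalence = 0.008193/0.2913 = 0.02813 L.
At equivalence the base is fully converted to CH3NH3+; total volume = 0.06011 L, so [CH3NH3+] = 0.008193/0.06011 = 0.1363 M.
Ka(CH3NH3+) = Kw/Kb = 1.0e-14 / 4.4 x 10^-4 = 2.27e-11.
[H^+] = sqrt(Ka x [CH3NH3+]) = sqrt(2.27e-11 x 0.1363) = 1.76e-6 M.
pH = -log(1.76e-6) = 5.75.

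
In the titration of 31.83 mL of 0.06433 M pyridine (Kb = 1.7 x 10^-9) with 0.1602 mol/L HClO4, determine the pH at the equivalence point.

n(C5H5N) = 0.06433 x 0.03183 = 0.002048 mol; V(HClO4) at equivalence = 0.002048/0.1602 = 0.01278 L.
At equivalence the base is fully converted to C5H5NH+; total volume = 0.04461 L, so [C5H5NH+] = 0.002048/0.04461 = 0.04590 M.
Ka(C5H5NH+) = Kw/Kb = 1.0e-14 / 1.7 x 10^-9 = 5.88e-6.
[H^+] = sqrt(Ka x [C5H5NH+]) = sqrt(5.88e-6 x 0.04590) = 0.000520 M.
pH = -log(0.000520) = 3.28.

3.28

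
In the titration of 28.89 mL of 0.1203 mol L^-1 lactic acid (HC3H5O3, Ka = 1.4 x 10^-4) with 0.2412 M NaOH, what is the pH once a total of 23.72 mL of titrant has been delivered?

n(acid) = 0.1203 x 0.02889 = 0.003475 mol; n(NaOH) added = 0.2412 x 0.02372 = 0.005721 mol.
Base is in excess by 0.005721 - 0.003475 = 0.002246 mol in a total volume of 0.05261 L.
[OH^-] = 0.002246/0.05261 = 0.04269 M, so pOH = 1.37 and pH = 14.00 - 1.37 = 12.63.

12.63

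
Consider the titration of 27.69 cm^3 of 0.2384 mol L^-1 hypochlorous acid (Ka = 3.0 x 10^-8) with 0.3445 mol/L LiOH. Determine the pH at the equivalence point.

10.34

n(HClO) = 0.2384 x 0.02769 = 0.006601 mol; V(LiOH) at equivalence = 0.006601/0.3445 = 0.01916 L.
At equivalence all the acid is converted to ClO-; total volume = 0.02769 + 0.01916 = 0.04685 L, so [ClO-] = 0.006601/0.04685 = 0.1409 M.
Kb = Kw/Ka = 1.0e-14 / 3.0 x 10^-8 = 3.33e-7.
[OH^-] = sqrt(Kb x [ClO-]) = sqrt(3.33e-7 x 0.1409) = 0.000217 M.
pOH = 3.66, so pH = 14.00 - 3.66 = 10.34.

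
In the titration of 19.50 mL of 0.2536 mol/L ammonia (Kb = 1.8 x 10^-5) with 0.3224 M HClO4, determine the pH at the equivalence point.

n(NH3) = 0.2536 x 0.01950 = 0.004945 mol; V(HClO4) at equivalence = 0.004945/0.3224 = 0.01534 L.
At equivalence the base is fully converted to NH4+; total volume = 0.03484 L, so [NH4+] = 0.004945/0.03484 = 0.1419 M.
Ka(NH4+) = Kw/Kb = 1.0e-14 / 1.8 x 10^-5 = 5.56e-10.
[H^+] = sqrt(Ka x [NH4+]) = sqrt(5.56e-10 x 0.1419) = 8.88e-6 M.
pH = -log(8.88e-6) = 5.05.

5.05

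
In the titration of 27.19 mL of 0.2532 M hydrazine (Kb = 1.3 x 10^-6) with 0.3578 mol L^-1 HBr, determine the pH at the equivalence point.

4.47

n(N2H4) = 0.2532 x 0.02719 = 0.006885 mol; V(HBr) at equivalence = 0.006885/0.3578 = 0.01924 L.
At equivalence the base is fully converted to N2H5+; total volume = 0.04643 L, so [N2H5+] = 0.006885/0.04643 = 0.1483 M.
Ka(N2H5+) = Kw/Kb = 1.0e-14 / 1.3 x 10^-6 = 7.69e-9.
[H^+] = sqrt(Ka x [N2H5+]) = sqrt(7.69e-9 x 0.1483) = 3.38e-5 M.
pH = -log(3.38e-5) = 4.47.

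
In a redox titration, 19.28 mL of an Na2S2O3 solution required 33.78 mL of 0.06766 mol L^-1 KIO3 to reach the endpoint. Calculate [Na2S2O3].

n(KIO3) = 0.06766 x 0.03378 = 0.002286 mol.
From the balanced equation, 1 mol KIO3 reacts with 6 mol Na2S2O3, so n(Na2S2O3) = 0.002286 x 6/1 = 0.01371 mol.
[Na2S2O3] = 0.01371 / 0.01928 L = 0.711 M.

0.711 M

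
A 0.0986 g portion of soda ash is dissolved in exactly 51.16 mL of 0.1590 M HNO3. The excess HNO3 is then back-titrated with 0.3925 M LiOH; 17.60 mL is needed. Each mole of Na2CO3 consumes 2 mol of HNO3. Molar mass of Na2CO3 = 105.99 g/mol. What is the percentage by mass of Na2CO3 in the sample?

Total n(HNO3) added = 0.1590 x 0.05116 = 0.008134 mol.
n(LiOH) used = 0.3925 x 0.01760 = 0.006908 mol, which equals the excess n(HNO3).
So n(HNO3) consumed by the sample = 0.008134 - 0.006908 = 0.001226 mol.
n(Na2CO3) = 0.001226 / 2 = 0.0006132 mol.
mass Na2CO3 = 0.0006132 x 105.99 = 0.06500 g, so %Na2CO3 = 0.06500/0.0986 x 100 = 65.9%.

65.9%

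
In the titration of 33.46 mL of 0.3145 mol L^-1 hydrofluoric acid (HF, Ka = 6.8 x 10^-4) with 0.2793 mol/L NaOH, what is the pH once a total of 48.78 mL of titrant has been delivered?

12.58

n(acid) = 0.3145 x 0.03346 = 0.01052 mol; n(NaOH) added = 0.2793 x 0.04878 = 0.01362 mol.
Base is in excess by 0.01362 - 0.01052 = 0.003101 mol in a total volume of 0.08224 L.
[OH^-] = 0.003101/0.08224 = 0.03771 M, so pOH = 1.42 and pH = 14.00 - 1.42 = 12.58.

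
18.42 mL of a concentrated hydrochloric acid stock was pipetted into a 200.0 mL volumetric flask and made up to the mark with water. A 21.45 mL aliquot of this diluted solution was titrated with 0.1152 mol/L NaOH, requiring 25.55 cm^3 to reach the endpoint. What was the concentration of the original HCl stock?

n(NaOH) = 0.1152 x 0.02555 = 0.002943 mol.
n(HCl) in the aliquot = 0.002943 mol.
[diluted HCl] = 0.002943 / 0.02145 = 0.1372 M.
Dilution factor = 200.0/18.42 = 10.86, so [stock] = 0.1372 x 10.86 = 1.49 M.

1.49 M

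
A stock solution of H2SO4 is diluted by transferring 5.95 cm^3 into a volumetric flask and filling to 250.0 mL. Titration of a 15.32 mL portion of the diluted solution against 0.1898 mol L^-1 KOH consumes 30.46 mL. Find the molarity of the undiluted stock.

7.93 M

n(KOH) = 0.1898 x 0.03046 = 0.005781 mol.
n(H2SO4) in the aliquot = 0.005781 x 1/2 = 0.002891 mol.
[diluted H2SO4] = 0.002891 / 0.01532 = 0.1887 M.
Dilution factor = 250.0/5.950 = 42.02, so [stock] = 0.1887 x 42.02 = 7.93 M.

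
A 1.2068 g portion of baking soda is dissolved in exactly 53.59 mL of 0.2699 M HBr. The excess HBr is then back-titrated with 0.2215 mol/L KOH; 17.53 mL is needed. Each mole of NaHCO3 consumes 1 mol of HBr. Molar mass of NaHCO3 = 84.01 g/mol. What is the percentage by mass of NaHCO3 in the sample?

Total n(HBr) added = 0.2699 x 0.05359 = 0.01446 mol.
n(KOH) used = 0.2215 x 0.01753 = 0.003883 mol, which equals the excess n(HBr).
So n(HBr) consumed by the sample = 0.01446 - 0.003883 = 0.01058 mol.
n(NaHCO3) = 0.01058 / 1 = 0.01058 mol.
mass NaHCO3 = 0.01058 x 84.01 = 0.8889 g, so %NaHCO3 = 0.8889/1.2068 x 100 = 73.7%.

73.7%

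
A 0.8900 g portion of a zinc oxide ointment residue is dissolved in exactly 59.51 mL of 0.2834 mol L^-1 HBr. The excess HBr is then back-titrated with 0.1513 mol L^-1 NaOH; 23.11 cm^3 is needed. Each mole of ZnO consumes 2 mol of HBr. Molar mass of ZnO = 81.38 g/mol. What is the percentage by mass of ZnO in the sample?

Total n(HBr) added = 0.2834 x 0.05951 = 0.01687 mol.
n(NaOH) used = 0.1513 x 0.02311 = 0.003497 mol, which equals the excess n(HBr).
So n(HBr) consumed by the sample = 0.01687 - 0.003497 = 0.01337 mol.
n(ZnO) = 0.01337 / 2 = 0.006684 mol.
mass ZnO = 0.006684 x 81.38 = 0.5440 g, so %ZnO = 0.5440/0.8900 x 100 = 61.1%.

61.1%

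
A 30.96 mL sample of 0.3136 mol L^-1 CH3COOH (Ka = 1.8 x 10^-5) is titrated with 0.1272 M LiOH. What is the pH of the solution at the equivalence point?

8.85

n(CH3COOH) = 0.3136 x 0.03096 = 0.009709 mol; V(LiOH) at equivalence = 0.009709/0.1272 = 0.07633 L.
At equivalence all the acid is converted to CH3COO-; total volume = 0.03096 + 0.07633 = 0.1073 L, so [CH3COO-] = 0.009709/0.1073 = 0.09049 M.
Kb = Kw/Ka = 1.0e-14 / 1.8 x 10^-5 = 5.56e-10.
[OH^-] = sqrt(Kb x [CH3COO-]) = sqrt(5.56e-10 x 0.09049) = 7.09e-6 M.
pOH = 5.15, so pH = 14.00 - 5.15 = 8.85.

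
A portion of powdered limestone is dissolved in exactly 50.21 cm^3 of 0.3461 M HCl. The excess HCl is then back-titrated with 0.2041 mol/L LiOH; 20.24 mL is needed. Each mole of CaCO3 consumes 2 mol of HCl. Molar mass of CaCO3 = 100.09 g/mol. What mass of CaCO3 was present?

0.663 g

Total n(HCl) added = 0.3461 x 0.05021 = 0.01738 mol.
n(LiOH) used = 0.2041 x 0.02024 = 0.004131 mol, which equals the excess n(HCl).
So n(HCl) consumed by the sample = 0.01738 - 0.004131 = 0.01325 mol.
n(CaCO3) = 0.01325 / 2 = 0.006623 mol.
mass = 0.006623 mol x 100.09 g/mol = 0.663 g.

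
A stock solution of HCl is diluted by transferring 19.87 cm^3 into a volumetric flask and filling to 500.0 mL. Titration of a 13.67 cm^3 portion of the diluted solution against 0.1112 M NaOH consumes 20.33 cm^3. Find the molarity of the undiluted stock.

4.16 M

n(NaOH) = 0.1112 x 0.02033 = 0.002261 mol.
n(HCl) in the aliquot = 0.002261 mol.
[diluted HCl] = 0.002261 / 0.01367 = 0.1654 M.
Dilution factor = 500.0/19.87 = 25.16, so [stock] = 0.1654 x 25.16 = 4.16 M.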